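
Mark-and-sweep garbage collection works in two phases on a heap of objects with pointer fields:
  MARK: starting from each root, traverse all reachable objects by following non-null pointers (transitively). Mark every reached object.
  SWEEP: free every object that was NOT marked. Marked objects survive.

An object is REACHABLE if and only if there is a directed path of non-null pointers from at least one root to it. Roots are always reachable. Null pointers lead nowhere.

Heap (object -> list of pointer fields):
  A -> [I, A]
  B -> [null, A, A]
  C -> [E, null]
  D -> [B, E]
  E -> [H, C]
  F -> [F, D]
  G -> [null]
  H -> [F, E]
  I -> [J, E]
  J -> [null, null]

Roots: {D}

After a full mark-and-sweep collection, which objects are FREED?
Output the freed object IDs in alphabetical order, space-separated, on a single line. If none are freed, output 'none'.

Roots: D
Mark D: refs=B E, marked=D
Mark B: refs=null A A, marked=B D
Mark E: refs=H C, marked=B D E
Mark A: refs=I A, marked=A B D E
Mark H: refs=F E, marked=A B D E H
Mark C: refs=E null, marked=A B C D E H
Mark I: refs=J E, marked=A B C D E H I
Mark F: refs=F D, marked=A B C D E F H I
Mark J: refs=null null, marked=A B C D E F H I J
Unmarked (collected): G

Answer: G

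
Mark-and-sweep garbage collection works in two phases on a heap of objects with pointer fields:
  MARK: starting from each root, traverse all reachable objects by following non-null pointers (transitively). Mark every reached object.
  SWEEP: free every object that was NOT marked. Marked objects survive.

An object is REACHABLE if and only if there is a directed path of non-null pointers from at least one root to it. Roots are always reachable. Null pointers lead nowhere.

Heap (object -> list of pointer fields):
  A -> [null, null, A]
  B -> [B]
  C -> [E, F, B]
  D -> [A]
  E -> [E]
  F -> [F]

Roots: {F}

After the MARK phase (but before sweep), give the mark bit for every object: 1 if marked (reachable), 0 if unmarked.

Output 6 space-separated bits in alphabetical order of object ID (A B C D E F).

Roots: F
Mark F: refs=F, marked=F
Unmarked (collected): A B C D E

Answer: 0 0 0 0 0 1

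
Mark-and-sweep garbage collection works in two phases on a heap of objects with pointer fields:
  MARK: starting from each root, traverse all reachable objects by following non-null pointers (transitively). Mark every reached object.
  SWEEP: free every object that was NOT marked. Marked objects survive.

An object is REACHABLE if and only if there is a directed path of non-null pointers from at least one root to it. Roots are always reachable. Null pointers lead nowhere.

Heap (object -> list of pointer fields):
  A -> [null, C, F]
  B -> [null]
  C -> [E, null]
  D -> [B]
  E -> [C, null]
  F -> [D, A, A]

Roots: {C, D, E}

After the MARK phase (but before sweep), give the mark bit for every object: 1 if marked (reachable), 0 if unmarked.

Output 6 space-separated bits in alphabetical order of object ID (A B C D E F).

Roots: C D E
Mark C: refs=E null, marked=C
Mark D: refs=B, marked=C D
Mark E: refs=C null, marked=C D E
Mark B: refs=null, marked=B C D E
Unmarked (collected): A F

Answer: 0 1 1 1 1 0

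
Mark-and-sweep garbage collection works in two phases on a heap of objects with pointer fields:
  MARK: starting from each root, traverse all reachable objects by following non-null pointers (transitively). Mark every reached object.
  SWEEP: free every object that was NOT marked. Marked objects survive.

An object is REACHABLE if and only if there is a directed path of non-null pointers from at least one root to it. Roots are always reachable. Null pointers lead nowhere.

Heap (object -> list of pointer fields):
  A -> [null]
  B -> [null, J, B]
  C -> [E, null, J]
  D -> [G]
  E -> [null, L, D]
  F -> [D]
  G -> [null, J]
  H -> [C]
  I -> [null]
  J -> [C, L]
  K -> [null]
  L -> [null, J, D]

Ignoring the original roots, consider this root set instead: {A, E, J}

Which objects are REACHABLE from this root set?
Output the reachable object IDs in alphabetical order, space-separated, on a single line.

Answer: A C D E G J L

Derivation:
Roots: A E J
Mark A: refs=null, marked=A
Mark E: refs=null L D, marked=A E
Mark J: refs=C L, marked=A E J
Mark L: refs=null J D, marked=A E J L
Mark D: refs=G, marked=A D E J L
Mark C: refs=E null J, marked=A C D E J L
Mark G: refs=null J, marked=A C D E G J L
Unmarked (collected): B F H I K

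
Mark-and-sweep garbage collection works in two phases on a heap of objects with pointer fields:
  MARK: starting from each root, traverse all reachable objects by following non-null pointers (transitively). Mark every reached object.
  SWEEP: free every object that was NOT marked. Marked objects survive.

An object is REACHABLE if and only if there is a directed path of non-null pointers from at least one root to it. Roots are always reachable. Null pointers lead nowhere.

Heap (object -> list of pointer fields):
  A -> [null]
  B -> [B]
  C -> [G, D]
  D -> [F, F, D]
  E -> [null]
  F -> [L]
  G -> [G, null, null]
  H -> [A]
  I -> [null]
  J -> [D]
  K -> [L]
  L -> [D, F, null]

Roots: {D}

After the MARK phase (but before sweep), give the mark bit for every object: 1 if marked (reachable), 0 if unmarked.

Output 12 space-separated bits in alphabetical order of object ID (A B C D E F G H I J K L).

Roots: D
Mark D: refs=F F D, marked=D
Mark F: refs=L, marked=D F
Mark L: refs=D F null, marked=D F L
Unmarked (collected): A B C E G H I J K

Answer: 0 0 0 1 0 1 0 0 0 0 0 1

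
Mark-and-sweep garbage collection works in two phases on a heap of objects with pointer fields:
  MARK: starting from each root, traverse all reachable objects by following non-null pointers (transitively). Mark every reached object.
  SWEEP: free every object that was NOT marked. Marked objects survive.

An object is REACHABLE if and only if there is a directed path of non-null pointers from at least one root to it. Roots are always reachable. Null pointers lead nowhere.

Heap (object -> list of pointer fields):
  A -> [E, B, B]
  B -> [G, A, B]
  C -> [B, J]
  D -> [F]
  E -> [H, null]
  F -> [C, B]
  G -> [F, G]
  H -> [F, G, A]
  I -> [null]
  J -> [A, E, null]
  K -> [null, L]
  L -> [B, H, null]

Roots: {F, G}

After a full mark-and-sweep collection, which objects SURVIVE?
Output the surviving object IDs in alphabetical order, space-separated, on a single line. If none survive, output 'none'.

Answer: A B C E F G H J

Derivation:
Roots: F G
Mark F: refs=C B, marked=F
Mark G: refs=F G, marked=F G
Mark C: refs=B J, marked=C F G
Mark B: refs=G A B, marked=B C F G
Mark J: refs=A E null, marked=B C F G J
Mark A: refs=E B B, marked=A B C F G J
Mark E: refs=H null, marked=A B C E F G J
Mark H: refs=F G A, marked=A B C E F G H J
Unmarked (collected): D I K L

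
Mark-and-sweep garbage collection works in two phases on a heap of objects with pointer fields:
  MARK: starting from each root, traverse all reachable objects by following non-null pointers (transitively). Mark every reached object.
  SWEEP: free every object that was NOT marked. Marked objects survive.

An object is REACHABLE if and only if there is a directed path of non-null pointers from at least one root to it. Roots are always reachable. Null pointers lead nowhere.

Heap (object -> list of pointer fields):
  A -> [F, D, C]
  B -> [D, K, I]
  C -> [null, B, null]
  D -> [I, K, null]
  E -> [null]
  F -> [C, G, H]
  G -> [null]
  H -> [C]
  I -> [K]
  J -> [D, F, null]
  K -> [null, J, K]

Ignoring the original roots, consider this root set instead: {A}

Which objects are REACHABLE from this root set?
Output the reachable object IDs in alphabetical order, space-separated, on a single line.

Roots: A
Mark A: refs=F D C, marked=A
Mark F: refs=C G H, marked=A F
Mark D: refs=I K null, marked=A D F
Mark C: refs=null B null, marked=A C D F
Mark G: refs=null, marked=A C D F G
Mark H: refs=C, marked=A C D F G H
Mark I: refs=K, marked=A C D F G H I
Mark K: refs=null J K, marked=A C D F G H I K
Mark B: refs=D K I, marked=A B C D F G H I K
Mark J: refs=D F null, marked=A B C D F G H I J K
Unmarked (collected): E

Answer: A B C D F G H I J K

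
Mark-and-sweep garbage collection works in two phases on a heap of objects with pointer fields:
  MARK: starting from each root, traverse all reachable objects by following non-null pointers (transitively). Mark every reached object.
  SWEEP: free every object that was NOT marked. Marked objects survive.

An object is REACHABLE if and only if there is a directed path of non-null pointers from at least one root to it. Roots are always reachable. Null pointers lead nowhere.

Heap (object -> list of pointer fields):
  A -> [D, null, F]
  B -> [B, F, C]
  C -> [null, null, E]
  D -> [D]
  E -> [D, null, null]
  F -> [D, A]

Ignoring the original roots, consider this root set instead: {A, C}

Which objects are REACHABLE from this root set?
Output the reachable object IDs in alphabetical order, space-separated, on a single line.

Roots: A C
Mark A: refs=D null F, marked=A
Mark C: refs=null null E, marked=A C
Mark D: refs=D, marked=A C D
Mark F: refs=D A, marked=A C D F
Mark E: refs=D null null, marked=A C D E F
Unmarked (collected): B

Answer: A C D E F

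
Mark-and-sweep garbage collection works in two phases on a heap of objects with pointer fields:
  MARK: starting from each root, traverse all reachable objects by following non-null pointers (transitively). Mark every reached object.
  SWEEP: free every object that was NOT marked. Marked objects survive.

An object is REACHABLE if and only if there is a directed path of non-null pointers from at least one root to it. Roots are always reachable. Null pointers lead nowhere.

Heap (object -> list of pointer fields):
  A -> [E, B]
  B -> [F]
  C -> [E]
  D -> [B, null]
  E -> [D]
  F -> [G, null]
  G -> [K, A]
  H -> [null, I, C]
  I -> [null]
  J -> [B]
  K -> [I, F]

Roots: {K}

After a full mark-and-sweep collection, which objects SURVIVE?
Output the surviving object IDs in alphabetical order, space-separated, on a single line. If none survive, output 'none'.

Roots: K
Mark K: refs=I F, marked=K
Mark I: refs=null, marked=I K
Mark F: refs=G null, marked=F I K
Mark G: refs=K A, marked=F G I K
Mark A: refs=E B, marked=A F G I K
Mark E: refs=D, marked=A E F G I K
Mark B: refs=F, marked=A B E F G I K
Mark D: refs=B null, marked=A B D E F G I K
Unmarked (collected): C H J

Answer: A B D E F G I K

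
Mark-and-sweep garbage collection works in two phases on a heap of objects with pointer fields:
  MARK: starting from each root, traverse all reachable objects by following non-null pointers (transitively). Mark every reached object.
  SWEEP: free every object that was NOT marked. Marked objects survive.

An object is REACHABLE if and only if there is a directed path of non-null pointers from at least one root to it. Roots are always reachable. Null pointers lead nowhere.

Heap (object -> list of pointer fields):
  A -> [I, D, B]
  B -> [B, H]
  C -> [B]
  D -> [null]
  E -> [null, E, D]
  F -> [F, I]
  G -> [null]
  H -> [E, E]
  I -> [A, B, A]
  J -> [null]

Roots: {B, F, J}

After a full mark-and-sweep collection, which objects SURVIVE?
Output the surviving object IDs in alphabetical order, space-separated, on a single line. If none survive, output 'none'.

Roots: B F J
Mark B: refs=B H, marked=B
Mark F: refs=F I, marked=B F
Mark J: refs=null, marked=B F J
Mark H: refs=E E, marked=B F H J
Mark I: refs=A B A, marked=B F H I J
Mark E: refs=null E D, marked=B E F H I J
Mark A: refs=I D B, marked=A B E F H I J
Mark D: refs=null, marked=A B D E F H I J
Unmarked (collected): C G

Answer: A B D E F H I J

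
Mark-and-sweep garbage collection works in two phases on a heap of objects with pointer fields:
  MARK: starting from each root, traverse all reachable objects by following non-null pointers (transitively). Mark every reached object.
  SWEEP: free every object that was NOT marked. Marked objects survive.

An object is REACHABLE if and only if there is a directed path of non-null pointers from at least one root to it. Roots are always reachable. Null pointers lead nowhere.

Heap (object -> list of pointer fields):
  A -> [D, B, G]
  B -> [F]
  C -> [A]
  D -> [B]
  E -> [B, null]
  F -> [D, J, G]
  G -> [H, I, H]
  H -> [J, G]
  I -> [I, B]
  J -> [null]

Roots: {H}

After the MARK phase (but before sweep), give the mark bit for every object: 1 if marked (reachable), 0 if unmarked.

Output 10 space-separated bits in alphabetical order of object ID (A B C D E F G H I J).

Roots: H
Mark H: refs=J G, marked=H
Mark J: refs=null, marked=H J
Mark G: refs=H I H, marked=G H J
Mark I: refs=I B, marked=G H I J
Mark B: refs=F, marked=B G H I J
Mark F: refs=D J G, marked=B F G H I J
Mark D: refs=B, marked=B D F G H I J
Unmarked (collected): A C E

Answer: 0 1 0 1 0 1 1 1 1 1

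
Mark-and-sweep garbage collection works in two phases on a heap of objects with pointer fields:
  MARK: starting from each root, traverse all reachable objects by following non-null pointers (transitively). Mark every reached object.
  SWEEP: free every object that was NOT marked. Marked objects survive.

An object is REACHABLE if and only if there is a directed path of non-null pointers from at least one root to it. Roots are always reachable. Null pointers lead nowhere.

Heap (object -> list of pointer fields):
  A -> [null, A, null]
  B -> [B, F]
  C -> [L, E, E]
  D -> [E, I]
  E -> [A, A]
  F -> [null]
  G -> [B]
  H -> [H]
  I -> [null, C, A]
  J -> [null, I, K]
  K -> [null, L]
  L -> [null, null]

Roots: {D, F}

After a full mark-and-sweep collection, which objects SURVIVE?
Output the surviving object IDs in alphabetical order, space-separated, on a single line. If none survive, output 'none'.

Roots: D F
Mark D: refs=E I, marked=D
Mark F: refs=null, marked=D F
Mark E: refs=A A, marked=D E F
Mark I: refs=null C A, marked=D E F I
Mark A: refs=null A null, marked=A D E F I
Mark C: refs=L E E, marked=A C D E F I
Mark L: refs=null null, marked=A C D E F I L
Unmarked (collected): B G H J K

Answer: A C D E F I L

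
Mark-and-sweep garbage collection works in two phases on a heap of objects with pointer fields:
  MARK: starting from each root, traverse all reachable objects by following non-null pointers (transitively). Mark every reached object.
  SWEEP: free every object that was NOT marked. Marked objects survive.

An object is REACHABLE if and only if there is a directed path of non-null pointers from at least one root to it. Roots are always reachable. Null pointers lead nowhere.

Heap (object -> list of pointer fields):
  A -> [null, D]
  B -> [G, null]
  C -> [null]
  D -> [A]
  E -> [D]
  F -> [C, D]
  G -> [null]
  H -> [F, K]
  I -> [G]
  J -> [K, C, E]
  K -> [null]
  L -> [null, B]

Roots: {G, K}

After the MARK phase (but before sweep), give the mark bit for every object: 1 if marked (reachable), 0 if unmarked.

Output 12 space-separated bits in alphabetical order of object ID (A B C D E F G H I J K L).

Answer: 0 0 0 0 0 0 1 0 0 0 1 0

Derivation:
Roots: G K
Mark G: refs=null, marked=G
Mark K: refs=null, marked=G K
Unmarked (collected): A B C D E F H I J L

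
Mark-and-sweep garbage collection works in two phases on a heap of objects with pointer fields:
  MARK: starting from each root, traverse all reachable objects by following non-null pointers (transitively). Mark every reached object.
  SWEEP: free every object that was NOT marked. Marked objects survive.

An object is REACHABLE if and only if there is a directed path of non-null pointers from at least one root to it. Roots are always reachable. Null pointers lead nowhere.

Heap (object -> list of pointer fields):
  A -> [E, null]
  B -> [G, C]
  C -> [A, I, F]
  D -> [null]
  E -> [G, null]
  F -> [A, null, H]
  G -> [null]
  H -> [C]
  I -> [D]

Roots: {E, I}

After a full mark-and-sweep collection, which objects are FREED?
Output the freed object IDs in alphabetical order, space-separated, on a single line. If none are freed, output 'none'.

Roots: E I
Mark E: refs=G null, marked=E
Mark I: refs=D, marked=E I
Mark G: refs=null, marked=E G I
Mark D: refs=null, marked=D E G I
Unmarked (collected): A B C F H

Answer: A B C F H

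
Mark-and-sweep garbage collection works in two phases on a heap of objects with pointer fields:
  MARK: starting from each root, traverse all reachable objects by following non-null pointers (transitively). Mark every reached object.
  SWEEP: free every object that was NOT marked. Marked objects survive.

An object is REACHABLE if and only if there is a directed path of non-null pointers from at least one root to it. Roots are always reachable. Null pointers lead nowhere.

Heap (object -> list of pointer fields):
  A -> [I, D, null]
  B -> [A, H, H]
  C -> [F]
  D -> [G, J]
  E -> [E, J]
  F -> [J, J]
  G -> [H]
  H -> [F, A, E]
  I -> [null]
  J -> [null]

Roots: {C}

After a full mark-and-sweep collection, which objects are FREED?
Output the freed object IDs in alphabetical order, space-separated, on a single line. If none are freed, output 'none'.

Answer: A B D E G H I

Derivation:
Roots: C
Mark C: refs=F, marked=C
Mark F: refs=J J, marked=C F
Mark J: refs=null, marked=C F J
Unmarked (collected): A B D E G H I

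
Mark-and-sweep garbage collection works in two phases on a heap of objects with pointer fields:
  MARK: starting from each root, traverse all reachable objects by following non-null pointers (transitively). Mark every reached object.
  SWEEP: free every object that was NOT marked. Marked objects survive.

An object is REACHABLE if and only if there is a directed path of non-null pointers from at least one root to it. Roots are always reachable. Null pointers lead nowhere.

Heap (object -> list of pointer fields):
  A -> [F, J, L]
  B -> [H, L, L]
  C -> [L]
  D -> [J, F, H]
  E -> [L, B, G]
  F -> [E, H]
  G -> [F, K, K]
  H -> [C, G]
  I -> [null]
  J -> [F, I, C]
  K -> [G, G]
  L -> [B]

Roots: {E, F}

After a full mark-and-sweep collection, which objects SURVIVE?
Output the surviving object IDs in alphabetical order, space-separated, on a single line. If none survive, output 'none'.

Answer: B C E F G H K L

Derivation:
Roots: E F
Mark E: refs=L B G, marked=E
Mark F: refs=E H, marked=E F
Mark L: refs=B, marked=E F L
Mark B: refs=H L L, marked=B E F L
Mark G: refs=F K K, marked=B E F G L
Mark H: refs=C G, marked=B E F G H L
Mark K: refs=G G, marked=B E F G H K L
Mark C: refs=L, marked=B C E F G H K L
Unmarked (collected): A D I J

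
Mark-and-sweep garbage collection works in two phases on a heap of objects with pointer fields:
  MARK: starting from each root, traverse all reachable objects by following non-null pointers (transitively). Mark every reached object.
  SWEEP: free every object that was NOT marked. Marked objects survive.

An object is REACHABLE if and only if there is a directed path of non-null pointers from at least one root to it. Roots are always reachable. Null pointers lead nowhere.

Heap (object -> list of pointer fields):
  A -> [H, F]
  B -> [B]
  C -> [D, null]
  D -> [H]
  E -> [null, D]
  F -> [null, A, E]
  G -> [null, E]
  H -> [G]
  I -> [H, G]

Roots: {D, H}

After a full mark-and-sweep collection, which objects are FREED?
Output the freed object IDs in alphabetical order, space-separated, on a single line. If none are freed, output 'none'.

Roots: D H
Mark D: refs=H, marked=D
Mark H: refs=G, marked=D H
Mark G: refs=null E, marked=D G H
Mark E: refs=null D, marked=D E G H
Unmarked (collected): A B C F I

Answer: A B C F I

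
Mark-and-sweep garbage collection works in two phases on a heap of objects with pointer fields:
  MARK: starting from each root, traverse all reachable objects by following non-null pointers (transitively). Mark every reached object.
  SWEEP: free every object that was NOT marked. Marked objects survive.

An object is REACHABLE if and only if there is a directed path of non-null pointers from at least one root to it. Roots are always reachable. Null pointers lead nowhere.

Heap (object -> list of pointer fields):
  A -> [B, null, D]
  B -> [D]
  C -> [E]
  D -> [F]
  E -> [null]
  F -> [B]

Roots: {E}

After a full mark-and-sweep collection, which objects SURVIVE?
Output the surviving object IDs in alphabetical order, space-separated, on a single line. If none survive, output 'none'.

Answer: E

Derivation:
Roots: E
Mark E: refs=null, marked=E
Unmarked (collected): A B C D F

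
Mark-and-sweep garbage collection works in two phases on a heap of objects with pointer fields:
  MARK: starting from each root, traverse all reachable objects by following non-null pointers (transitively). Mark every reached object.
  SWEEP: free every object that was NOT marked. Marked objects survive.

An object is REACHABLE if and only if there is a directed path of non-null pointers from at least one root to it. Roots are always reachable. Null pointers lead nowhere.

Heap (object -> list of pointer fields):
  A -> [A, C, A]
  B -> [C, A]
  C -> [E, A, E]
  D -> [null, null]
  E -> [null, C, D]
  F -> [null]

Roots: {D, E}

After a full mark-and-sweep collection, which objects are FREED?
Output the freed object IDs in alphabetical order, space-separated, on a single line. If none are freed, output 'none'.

Answer: B F

Derivation:
Roots: D E
Mark D: refs=null null, marked=D
Mark E: refs=null C D, marked=D E
Mark C: refs=E A E, marked=C D E
Mark A: refs=A C A, marked=A C D E
Unmarked (collected): B F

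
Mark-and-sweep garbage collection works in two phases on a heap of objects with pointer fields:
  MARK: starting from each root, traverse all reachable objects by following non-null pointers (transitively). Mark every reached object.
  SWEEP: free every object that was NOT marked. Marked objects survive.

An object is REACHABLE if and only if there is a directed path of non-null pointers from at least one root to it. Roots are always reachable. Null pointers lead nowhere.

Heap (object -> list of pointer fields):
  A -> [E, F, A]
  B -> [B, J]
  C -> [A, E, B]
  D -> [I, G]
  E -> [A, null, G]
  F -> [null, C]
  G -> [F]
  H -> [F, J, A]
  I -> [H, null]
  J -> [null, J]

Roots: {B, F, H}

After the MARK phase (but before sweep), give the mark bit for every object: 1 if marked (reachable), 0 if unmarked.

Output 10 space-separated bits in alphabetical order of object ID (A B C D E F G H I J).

Roots: B F H
Mark B: refs=B J, marked=B
Mark F: refs=null C, marked=B F
Mark H: refs=F J A, marked=B F H
Mark J: refs=null J, marked=B F H J
Mark C: refs=A E B, marked=B C F H J
Mark A: refs=E F A, marked=A B C F H J
Mark E: refs=A null G, marked=A B C E F H J
Mark G: refs=F, marked=A B C E F G H J
Unmarked (collected): D I

Answer: 1 1 1 0 1 1 1 1 0 1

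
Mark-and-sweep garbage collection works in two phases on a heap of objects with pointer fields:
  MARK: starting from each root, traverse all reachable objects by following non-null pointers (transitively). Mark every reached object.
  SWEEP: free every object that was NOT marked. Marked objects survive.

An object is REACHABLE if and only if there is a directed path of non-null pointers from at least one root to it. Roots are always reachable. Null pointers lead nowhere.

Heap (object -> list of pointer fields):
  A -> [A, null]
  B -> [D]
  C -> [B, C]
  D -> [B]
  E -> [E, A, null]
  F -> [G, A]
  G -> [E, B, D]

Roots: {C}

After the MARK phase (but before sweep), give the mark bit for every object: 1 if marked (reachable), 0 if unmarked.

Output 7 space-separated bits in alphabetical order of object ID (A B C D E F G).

Roots: C
Mark C: refs=B C, marked=C
Mark B: refs=D, marked=B C
Mark D: refs=B, marked=B C D
Unmarked (collected): A E F G

Answer: 0 1 1 1 0 0 0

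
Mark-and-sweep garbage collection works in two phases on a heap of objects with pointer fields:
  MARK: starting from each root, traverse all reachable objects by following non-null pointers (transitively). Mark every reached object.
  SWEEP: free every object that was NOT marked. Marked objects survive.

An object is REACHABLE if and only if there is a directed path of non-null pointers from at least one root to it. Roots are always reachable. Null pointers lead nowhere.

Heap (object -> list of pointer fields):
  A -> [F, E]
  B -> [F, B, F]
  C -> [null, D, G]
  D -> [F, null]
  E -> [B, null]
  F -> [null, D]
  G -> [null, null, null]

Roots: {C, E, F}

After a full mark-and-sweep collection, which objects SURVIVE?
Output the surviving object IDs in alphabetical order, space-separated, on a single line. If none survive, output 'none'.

Answer: B C D E F G

Derivation:
Roots: C E F
Mark C: refs=null D G, marked=C
Mark E: refs=B null, marked=C E
Mark F: refs=null D, marked=C E F
Mark D: refs=F null, marked=C D E F
Mark G: refs=null null null, marked=C D E F G
Mark B: refs=F B F, marked=B C D E F G
Unmarked (collected): A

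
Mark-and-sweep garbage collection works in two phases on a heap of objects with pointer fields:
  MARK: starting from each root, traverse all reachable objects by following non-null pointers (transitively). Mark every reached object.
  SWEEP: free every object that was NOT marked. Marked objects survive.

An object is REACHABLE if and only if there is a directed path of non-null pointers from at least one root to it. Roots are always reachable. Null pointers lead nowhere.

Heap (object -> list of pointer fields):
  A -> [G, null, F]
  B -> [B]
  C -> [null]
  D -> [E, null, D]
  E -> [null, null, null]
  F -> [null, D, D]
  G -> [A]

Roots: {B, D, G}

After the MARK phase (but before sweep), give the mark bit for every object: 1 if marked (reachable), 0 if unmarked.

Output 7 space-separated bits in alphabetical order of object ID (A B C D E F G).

Answer: 1 1 0 1 1 1 1

Derivation:
Roots: B D G
Mark B: refs=B, marked=B
Mark D: refs=E null D, marked=B D
Mark G: refs=A, marked=B D G
Mark E: refs=null null null, marked=B D E G
Mark A: refs=G null F, marked=A B D E G
Mark F: refs=null D D, marked=A B D E F G
Unmarked (collected): C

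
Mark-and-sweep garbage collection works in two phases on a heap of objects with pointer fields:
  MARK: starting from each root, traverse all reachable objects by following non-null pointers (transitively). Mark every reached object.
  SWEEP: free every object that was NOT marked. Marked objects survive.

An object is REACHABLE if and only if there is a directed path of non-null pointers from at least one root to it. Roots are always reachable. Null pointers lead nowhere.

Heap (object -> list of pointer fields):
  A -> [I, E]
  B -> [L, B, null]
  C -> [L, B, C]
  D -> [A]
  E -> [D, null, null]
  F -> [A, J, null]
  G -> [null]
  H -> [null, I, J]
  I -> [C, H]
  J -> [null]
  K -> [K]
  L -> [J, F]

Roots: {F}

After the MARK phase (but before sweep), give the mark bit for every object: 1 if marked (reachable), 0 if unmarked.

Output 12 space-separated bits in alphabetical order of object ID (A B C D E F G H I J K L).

Answer: 1 1 1 1 1 1 0 1 1 1 0 1

Derivation:
Roots: F
Mark F: refs=A J null, marked=F
Mark A: refs=I E, marked=A F
Mark J: refs=null, marked=A F J
Mark I: refs=C H, marked=A F I J
Mark E: refs=D null null, marked=A E F I J
Mark C: refs=L B C, marked=A C E F I J
Mark H: refs=null I J, marked=A C E F H I J
Mark D: refs=A, marked=A C D E F H I J
Mark L: refs=J F, marked=A C D E F H I J L
Mark B: refs=L B null, marked=A B C D E F H I J L
Unmarked (collected): G K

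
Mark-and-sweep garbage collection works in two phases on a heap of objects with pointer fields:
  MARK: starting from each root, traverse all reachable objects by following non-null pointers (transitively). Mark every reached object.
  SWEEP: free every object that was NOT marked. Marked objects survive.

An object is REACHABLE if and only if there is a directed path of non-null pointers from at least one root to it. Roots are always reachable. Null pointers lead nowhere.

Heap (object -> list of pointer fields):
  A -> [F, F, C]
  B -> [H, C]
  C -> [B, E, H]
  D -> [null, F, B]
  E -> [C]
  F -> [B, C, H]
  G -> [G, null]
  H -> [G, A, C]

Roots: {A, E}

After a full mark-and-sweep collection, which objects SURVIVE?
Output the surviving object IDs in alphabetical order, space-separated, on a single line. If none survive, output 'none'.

Answer: A B C E F G H

Derivation:
Roots: A E
Mark A: refs=F F C, marked=A
Mark E: refs=C, marked=A E
Mark F: refs=B C H, marked=A E F
Mark C: refs=B E H, marked=A C E F
Mark B: refs=H C, marked=A B C E F
Mark H: refs=G A C, marked=A B C E F H
Mark G: refs=G null, marked=A B C E F G H
Unmarked (collected): D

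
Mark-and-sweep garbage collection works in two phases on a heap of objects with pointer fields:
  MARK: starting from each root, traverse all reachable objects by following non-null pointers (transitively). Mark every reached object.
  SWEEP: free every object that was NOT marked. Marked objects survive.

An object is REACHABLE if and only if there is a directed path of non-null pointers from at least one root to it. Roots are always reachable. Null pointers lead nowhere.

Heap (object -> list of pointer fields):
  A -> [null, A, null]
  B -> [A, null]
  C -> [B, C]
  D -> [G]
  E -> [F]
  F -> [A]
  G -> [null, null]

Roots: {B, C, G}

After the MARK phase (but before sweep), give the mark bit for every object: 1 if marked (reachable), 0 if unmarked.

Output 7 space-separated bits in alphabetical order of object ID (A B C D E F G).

Roots: B C G
Mark B: refs=A null, marked=B
Mark C: refs=B C, marked=B C
Mark G: refs=null null, marked=B C G
Mark A: refs=null A null, marked=A B C G
Unmarked (collected): D E F

Answer: 1 1 1 0 0 0 1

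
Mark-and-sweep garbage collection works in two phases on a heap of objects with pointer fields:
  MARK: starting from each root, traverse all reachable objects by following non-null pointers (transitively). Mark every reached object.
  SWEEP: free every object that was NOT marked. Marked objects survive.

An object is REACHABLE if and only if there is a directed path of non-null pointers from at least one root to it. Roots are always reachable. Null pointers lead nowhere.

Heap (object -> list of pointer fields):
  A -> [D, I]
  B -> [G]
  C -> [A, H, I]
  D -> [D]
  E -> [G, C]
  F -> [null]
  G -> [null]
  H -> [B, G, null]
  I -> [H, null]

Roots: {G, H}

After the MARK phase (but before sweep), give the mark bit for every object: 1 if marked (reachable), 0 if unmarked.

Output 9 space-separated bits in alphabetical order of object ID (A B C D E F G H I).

Answer: 0 1 0 0 0 0 1 1 0

Derivation:
Roots: G H
Mark G: refs=null, marked=G
Mark H: refs=B G null, marked=G H
Mark B: refs=G, marked=B G H
Unmarked (collected): A C D E F I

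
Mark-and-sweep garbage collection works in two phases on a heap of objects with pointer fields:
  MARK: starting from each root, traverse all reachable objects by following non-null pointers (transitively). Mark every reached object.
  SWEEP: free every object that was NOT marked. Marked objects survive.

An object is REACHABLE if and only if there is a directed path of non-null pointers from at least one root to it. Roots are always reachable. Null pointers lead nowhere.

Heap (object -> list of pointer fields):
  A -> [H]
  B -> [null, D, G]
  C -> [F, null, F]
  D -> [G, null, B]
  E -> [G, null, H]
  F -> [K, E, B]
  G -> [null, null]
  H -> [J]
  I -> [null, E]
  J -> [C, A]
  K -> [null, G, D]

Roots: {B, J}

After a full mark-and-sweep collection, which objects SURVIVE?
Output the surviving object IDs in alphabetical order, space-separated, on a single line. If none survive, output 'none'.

Roots: B J
Mark B: refs=null D G, marked=B
Mark J: refs=C A, marked=B J
Mark D: refs=G null B, marked=B D J
Mark G: refs=null null, marked=B D G J
Mark C: refs=F null F, marked=B C D G J
Mark A: refs=H, marked=A B C D G J
Mark F: refs=K E B, marked=A B C D F G J
Mark H: refs=J, marked=A B C D F G H J
Mark K: refs=null G D, marked=A B C D F G H J K
Mark E: refs=G null H, marked=A B C D E F G H J K
Unmarked (collected): I

Answer: A B C D E F G H J K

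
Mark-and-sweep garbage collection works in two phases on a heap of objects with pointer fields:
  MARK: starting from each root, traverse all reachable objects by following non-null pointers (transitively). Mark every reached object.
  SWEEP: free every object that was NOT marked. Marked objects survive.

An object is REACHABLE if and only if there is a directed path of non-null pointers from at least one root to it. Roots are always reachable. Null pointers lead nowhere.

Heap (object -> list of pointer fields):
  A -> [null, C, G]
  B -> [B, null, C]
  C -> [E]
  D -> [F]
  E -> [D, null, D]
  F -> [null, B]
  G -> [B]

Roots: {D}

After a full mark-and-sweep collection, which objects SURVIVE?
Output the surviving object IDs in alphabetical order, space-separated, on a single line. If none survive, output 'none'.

Roots: D
Mark D: refs=F, marked=D
Mark F: refs=null B, marked=D F
Mark B: refs=B null C, marked=B D F
Mark C: refs=E, marked=B C D F
Mark E: refs=D null D, marked=B C D E F
Unmarked (collected): A G

Answer: B C D E F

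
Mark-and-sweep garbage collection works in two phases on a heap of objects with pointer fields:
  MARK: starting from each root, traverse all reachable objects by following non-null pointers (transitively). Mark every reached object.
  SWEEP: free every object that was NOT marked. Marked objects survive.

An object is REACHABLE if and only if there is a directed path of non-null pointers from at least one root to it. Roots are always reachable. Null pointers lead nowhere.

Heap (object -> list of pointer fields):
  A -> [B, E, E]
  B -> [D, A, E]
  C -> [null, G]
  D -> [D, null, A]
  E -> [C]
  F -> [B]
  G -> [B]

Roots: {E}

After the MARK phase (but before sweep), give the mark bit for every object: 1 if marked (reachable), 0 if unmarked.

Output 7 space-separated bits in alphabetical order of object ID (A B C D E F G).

Roots: E
Mark E: refs=C, marked=E
Mark C: refs=null G, marked=C E
Mark G: refs=B, marked=C E G
Mark B: refs=D A E, marked=B C E G
Mark D: refs=D null A, marked=B C D E G
Mark A: refs=B E E, marked=A B C D E G
Unmarked (collected): F

Answer: 1 1 1 1 1 0 1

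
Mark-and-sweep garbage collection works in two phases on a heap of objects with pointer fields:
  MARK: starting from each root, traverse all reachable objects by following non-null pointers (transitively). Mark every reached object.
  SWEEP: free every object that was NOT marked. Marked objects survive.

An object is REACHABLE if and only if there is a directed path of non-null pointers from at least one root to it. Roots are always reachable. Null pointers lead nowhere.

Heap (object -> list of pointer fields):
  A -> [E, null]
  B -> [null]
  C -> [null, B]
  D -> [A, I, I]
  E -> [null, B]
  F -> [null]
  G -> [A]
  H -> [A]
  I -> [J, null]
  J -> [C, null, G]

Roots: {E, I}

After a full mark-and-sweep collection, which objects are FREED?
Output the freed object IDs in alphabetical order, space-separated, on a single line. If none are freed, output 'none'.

Answer: D F H

Derivation:
Roots: E I
Mark E: refs=null B, marked=E
Mark I: refs=J null, marked=E I
Mark B: refs=null, marked=B E I
Mark J: refs=C null G, marked=B E I J
Mark C: refs=null B, marked=B C E I J
Mark G: refs=A, marked=B C E G I J
Mark A: refs=E null, marked=A B C E G I J
Unmarked (collected): D F H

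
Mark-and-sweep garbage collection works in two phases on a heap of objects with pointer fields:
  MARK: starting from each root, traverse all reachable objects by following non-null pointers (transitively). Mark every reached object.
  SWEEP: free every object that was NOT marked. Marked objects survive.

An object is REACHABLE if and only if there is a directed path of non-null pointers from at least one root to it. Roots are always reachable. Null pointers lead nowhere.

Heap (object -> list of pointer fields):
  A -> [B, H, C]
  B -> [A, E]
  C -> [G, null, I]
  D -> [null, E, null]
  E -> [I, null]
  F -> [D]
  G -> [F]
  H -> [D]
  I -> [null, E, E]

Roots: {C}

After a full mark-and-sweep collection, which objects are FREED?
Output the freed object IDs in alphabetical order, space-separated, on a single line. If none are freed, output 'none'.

Answer: A B H

Derivation:
Roots: C
Mark C: refs=G null I, marked=C
Mark G: refs=F, marked=C G
Mark I: refs=null E E, marked=C G I
Mark F: refs=D, marked=C F G I
Mark E: refs=I null, marked=C E F G I
Mark D: refs=null E null, marked=C D E F G I
Unmarked (collected): A B H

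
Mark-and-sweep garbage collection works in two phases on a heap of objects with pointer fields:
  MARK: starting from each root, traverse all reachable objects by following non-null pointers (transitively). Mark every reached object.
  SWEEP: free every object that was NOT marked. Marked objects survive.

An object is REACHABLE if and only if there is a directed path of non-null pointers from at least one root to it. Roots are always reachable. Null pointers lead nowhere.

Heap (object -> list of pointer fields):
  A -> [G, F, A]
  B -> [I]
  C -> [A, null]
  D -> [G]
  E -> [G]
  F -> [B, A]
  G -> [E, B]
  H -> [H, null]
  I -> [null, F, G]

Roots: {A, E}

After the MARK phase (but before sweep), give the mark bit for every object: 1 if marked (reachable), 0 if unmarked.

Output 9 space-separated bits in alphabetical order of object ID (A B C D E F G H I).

Answer: 1 1 0 0 1 1 1 0 1

Derivation:
Roots: A E
Mark A: refs=G F A, marked=A
Mark E: refs=G, marked=A E
Mark G: refs=E B, marked=A E G
Mark F: refs=B A, marked=A E F G
Mark B: refs=I, marked=A B E F G
Mark I: refs=null F G, marked=A B E F G I
Unmarked (collected): C D H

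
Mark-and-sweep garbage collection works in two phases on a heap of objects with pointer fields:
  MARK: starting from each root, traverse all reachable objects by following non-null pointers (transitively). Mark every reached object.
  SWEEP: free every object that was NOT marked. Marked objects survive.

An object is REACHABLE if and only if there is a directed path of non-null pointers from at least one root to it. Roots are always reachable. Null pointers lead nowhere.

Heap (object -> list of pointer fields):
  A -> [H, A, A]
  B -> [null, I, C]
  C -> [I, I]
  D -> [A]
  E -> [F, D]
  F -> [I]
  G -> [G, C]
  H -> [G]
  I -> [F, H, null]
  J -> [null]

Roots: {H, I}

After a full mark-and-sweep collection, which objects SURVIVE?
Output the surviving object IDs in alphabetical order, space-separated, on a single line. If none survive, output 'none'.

Answer: C F G H I

Derivation:
Roots: H I
Mark H: refs=G, marked=H
Mark I: refs=F H null, marked=H I
Mark G: refs=G C, marked=G H I
Mark F: refs=I, marked=F G H I
Mark C: refs=I I, marked=C F G H I
Unmarked (collected): A B D E J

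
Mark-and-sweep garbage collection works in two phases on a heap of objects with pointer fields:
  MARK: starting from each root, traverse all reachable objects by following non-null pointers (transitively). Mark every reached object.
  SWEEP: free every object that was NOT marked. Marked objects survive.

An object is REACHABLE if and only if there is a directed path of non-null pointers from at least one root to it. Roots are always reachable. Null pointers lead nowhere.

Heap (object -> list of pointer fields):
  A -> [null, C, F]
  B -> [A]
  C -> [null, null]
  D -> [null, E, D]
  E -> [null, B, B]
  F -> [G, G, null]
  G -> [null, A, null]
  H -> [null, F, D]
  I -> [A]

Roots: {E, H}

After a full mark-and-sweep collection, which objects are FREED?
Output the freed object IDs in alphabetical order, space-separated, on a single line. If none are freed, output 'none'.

Roots: E H
Mark E: refs=null B B, marked=E
Mark H: refs=null F D, marked=E H
Mark B: refs=A, marked=B E H
Mark F: refs=G G null, marked=B E F H
Mark D: refs=null E D, marked=B D E F H
Mark A: refs=null C F, marked=A B D E F H
Mark G: refs=null A null, marked=A B D E F G H
Mark C: refs=null null, marked=A B C D E F G H
Unmarked (collected): I

Answer: I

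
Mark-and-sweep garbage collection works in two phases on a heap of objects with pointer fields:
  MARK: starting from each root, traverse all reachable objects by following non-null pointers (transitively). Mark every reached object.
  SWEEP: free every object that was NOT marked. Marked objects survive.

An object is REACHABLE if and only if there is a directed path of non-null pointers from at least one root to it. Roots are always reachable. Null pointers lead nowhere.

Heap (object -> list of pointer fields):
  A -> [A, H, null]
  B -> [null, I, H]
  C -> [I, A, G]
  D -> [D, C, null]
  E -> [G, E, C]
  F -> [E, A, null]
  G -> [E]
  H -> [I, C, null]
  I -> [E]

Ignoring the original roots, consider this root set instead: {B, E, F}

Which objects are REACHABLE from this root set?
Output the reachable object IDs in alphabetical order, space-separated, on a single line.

Roots: B E F
Mark B: refs=null I H, marked=B
Mark E: refs=G E C, marked=B E
Mark F: refs=E A null, marked=B E F
Mark I: refs=E, marked=B E F I
Mark H: refs=I C null, marked=B E F H I
Mark G: refs=E, marked=B E F G H I
Mark C: refs=I A G, marked=B C E F G H I
Mark A: refs=A H null, marked=A B C E F G H I
Unmarked (collected): D

Answer: A B C E F G H I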